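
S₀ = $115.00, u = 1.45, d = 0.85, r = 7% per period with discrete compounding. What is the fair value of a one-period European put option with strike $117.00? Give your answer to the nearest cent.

$11.39

Risk-neutral probability p = (1 + 0.07 − 0.85)/(1.45 − 0.85) = 0.2200/0.6000 = 0.3667
Terminal stock prices: S_u = 166.8, S_d = 97.75
Terminal payoffs (K − S): max(-49.75, 0) = 0, max(19.25, 0) = 19.25
Node 0 (S = 115): V_0 = 1/1.07·[0.3667·0.0000 + 0.6333·19.2500] = 11.3941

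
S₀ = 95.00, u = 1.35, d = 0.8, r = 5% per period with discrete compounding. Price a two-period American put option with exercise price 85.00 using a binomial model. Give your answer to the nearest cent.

Risk-neutral probability p = (1 + 0.05 − 0.8)/(1.35 − 0.8) = 0.2500/0.5500 = 0.4545
Terminal stock prices: S_uu = 173.1, S_ud = 102.6, S_dd = 60.8
Terminal payoffs (K − S): max(-88.14, 0) = 0, max(-17.6, 0) = 0, max(24.2, 0) = 24.2
Node u (S = 128.2): continuation = 1/1.05·[0.4545·0.0000 + 0.5455·0.0000] = 0.0000; exercise value = 0.0000 ≤ continuation, so V_u = 0.0000
Node d (S = 76): continuation = 1/1.05·[0.4545·0.0000 + 0.5455·24.2000] = 12.5714; exercise value = 9.0000 ≤ continuation, so V_d = 12.5714
Node 0 (S = 95): continuation = 1/1.05·[0.4545·0.0000 + 0.5455·12.5714] = 6.5306; exercise value = 0.0000 ≤ continuation, so V_0 = 6.5306

6.53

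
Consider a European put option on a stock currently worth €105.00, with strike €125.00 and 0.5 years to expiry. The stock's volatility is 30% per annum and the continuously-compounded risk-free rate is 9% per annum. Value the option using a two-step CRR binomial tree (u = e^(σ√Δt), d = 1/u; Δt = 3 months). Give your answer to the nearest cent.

CRR parameters: u = e^(σ√Δt) = e^(0.3·√0.25) = 1.1618, d = 1/u = 0.8607
Per-period rate: rΔt = 0.09·0.25 = 0.0225, so R = e^0.0225 = 1.0228
Risk-neutral probability p = (e^0.0225 − 0.8607)/(1.1618 − 0.8607) = 0.1620/0.3011 = 0.5381
Terminal stock prices: S_uu = 141.7, S_ud = 105, S_dd = 77.79
Terminal payoffs (K − S): max(-16.74, 0) = 0, max(20, 0) = 20, max(47.21, 0) = 47.21
Node u (S = 122): V_u = e^(−0.0225)·[0.5381·0.0000 + 0.4619·20.0000] = 9.0318
Node d (S = 90.37): V_d = e^(−0.0225)·[0.5381·20.0000 + 0.4619·47.2141] = 31.8446
Node 0 (S = 105): V_0 = e^(−0.0225)·[0.5381·9.0318 + 0.4619·31.8446] = 19.1328

€19.13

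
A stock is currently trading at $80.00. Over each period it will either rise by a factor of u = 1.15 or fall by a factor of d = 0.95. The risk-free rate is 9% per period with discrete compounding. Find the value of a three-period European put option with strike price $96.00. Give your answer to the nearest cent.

Risk-neutral probability p = (1 + 0.09 − 0.95)/(1.15 − 0.95) = 0.1400/0.2000 = 0.7000
Terminal stock prices: S_uuu = 121.7, S_uud = 100.5, S_udd = 83.03, S_ddd = 68.59
Terminal payoffs (K − S): max(-25.67, 0) = 0, max(-4.51, 0) = 0, max(12.97, 0) = 12.97, max(27.41, 0) = 27.41
Node uu (S = 105.8): V_uu = 1/1.09·[0.7000·0.0000 + 0.3000·0.0000] = 0.0000
Node ud (S = 87.4): V_ud = 1/1.09·[0.7000·0.0000 + 0.3000·12.9700] = 3.5697
Node dd (S = 72.2): V_dd = 1/1.09·[0.7000·12.9700 + 0.3000·27.4100] = 15.8734
Node u (S = 92): V_u = 1/1.09·[0.7000·0.0000 + 0.3000·3.5697] = 0.9825
Node d (S = 76): V_d = 1/1.09·[0.7000·3.5697 + 0.3000·15.8734] = 6.6613
Node 0 (S = 80): V_0 = 1/1.09·[0.7000·0.9825 + 0.3000·6.6613] = 2.4643

$2.46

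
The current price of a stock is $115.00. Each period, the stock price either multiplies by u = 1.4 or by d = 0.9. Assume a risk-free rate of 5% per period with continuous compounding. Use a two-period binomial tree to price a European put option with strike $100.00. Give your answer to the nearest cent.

$3.02

Risk-neutral probability p = (e^0.05 − 0.9)/(1.4 − 0.9) = 0.1513/0.5000 = 0.3025
Terminal stock prices: S_uu = 225.4, S_ud = 144.9, S_dd = 93.15
Terminal payoffs (K − S): max(-125.4, 0) = 0, max(-44.9, 0) = 0, max(6.85, 0) = 6.85
Node u (S = 161): V_u = e^(−0.05)·[0.3025·0.0000 + 0.6975·0.0000] = 0.0000
Node d (S = 103.5): V_d = e^(−0.05)·[0.3025·0.0000 + 0.6975·6.8500] = 4.5446
Node 0 (S = 115): V_0 = e^(−0.05)·[0.3025·0.0000 + 0.6975·4.5446] = 3.0151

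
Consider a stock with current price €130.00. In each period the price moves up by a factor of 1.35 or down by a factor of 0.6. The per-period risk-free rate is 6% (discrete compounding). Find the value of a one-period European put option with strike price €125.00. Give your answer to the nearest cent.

Risk-neutral probability p = (1 + 0.06 − 0.6)/(1.35 − 0.6) = 0.4600/0.7500 = 0.6133
Terminal stock prices: S_u = 175.5, S_d = 78
Terminal payoffs (K − S): max(-50.5, 0) = 0, max(47, 0) = 47
Node 0 (S = 130): V_0 = 1/1.06·[0.6133·0.0000 + 0.3867·47.0000] = 17.1447

€17.14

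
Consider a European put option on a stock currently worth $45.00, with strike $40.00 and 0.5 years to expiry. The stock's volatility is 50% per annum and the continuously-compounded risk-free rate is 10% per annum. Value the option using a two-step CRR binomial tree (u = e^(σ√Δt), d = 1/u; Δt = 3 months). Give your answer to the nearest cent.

CRR parameters: u = e^(σ√Δt) = e^(0.5·√0.25) = 1.2840, d = 1/u = 0.7788
Per-period rate: rΔt = 0.1·0.25 = 0.025, so R = e^0.025 = 1.0253
Risk-neutral probability p = (e^0.025 − 0.7788)/(1.2840 − 0.7788) = 0.2465/0.5052 = 0.4879
Terminal stock prices: S_uu = 74.19, S_ud = 45, S_dd = 27.29
Terminal payoffs (K − S): max(-34.19, 0) = 0, max(-5, 0) = 0, max(12.71, 0) = 12.71
Node u (S = 57.78): V_u = e^(−0.025)·[0.4879·0.0000 + 0.5121·0.0000] = 0.0000
Node d (S = 35.05): V_d = e^(−0.025)·[0.4879·0.0000 + 0.5121·12.7061] = 6.3458
Node 0 (S = 45): V_0 = e^(−0.025)·[0.4879·0.0000 + 0.5121·6.3458] = 3.1693

$3.17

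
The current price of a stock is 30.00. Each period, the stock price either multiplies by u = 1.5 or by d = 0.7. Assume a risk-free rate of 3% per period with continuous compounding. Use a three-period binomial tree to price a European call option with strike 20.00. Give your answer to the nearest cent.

13.52

Risk-neutral probability p = (e^0.03 − 0.7)/(1.5 − 0.7) = 0.3305/0.8000 = 0.4131
Terminal stock prices: S_uuu = 101.2, S_uud = 47.25, S_udd = 22.05, S_ddd = 10.29
Terminal payoffs (S − K): max(81.25, 0) = 81.25, max(27.25, 0) = 27.25, max(2.05, 0) = 2.05, max(-9.71, 0) = 0
Node uu (S = 67.5): V_uu = e^(−0.03)·[0.4131·81.2500 + 0.5869·27.2500] = 48.0911
Node ud (S = 31.5): V_ud = e^(−0.03)·[0.4131·27.2500 + 0.5869·2.0500] = 12.0911
Node dd (S = 14.7): V_dd = e^(−0.03)·[0.4131·2.0500 + 0.5869·0.0000] = 0.8218
Node u (S = 45): V_u = e^(−0.03)·[0.4131·48.0911 + 0.5869·12.0911] = 26.1647
Node d (S = 21): V_d = e^(−0.03)·[0.4131·12.0911 + 0.5869·0.8218] = 5.3149
Node 0 (S = 30): V_0 = e^(−0.03)·[0.4131·26.1647 + 0.5869·5.3149] = 13.5157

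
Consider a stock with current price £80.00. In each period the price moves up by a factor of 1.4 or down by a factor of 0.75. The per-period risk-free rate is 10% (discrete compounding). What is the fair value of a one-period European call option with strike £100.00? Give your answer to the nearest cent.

Risk-neutral probability p = (1 + 0.1 − 0.75)/(1.4 − 0.75) = 0.3500/0.6500 = 0.5385
Terminal stock prices: S_u = 112, S_d = 60
Terminal payoffs (S − K): max(12, 0) = 12, max(-40, 0) = 0
Node 0 (S = 80): V_0 = 1/1.1·[0.5385·12.0000 + 0.4615·0.0000] = 5.8741

£5.87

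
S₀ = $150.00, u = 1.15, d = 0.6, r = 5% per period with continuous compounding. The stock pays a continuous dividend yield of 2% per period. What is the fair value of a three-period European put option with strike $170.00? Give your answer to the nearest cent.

Per-period risk-free factor R = e^0.05 = 1.0513; dividend-adjusted growth = e^(0.05−0.02) = 1.0305.
Risk-neutral probability p = (1.0305 − 0.6)/(1.15 − 0.6) = 0.4305/0.5500 = 0.7826
Terminal stock prices: S_uuu = 228.1, S_uud = 119, S_udd = 62.1, S_ddd = 32.4
Terminal payoffs (K − S): max(-58.13, 0) = 0, max(50.98, 0) = 50.98, max(107.9, 0) = 107.9, max(137.6, 0) = 137.6
Node uu (S = 198.4): V_uu = e^(−0.05)·[0.7826·0.0000 + 0.2174·50.9750] = 10.5393
Node ud (S = 103.5): V_ud = e^(−0.05)·[0.7826·50.9750 + 0.2174·107.9000] = 60.2584
Node dd (S = 54): V_dd = e^(−0.05)·[0.7826·107.9000 + 0.2174·137.6000] = 108.7783
Node u (S = 172.5): V_u = e^(−0.05)·[0.7826·10.5393 + 0.2174·60.2584] = 20.3050
Node d (S = 90): V_d = e^(−0.05)·[0.7826·60.2584 + 0.2174·108.7783] = 67.3513
Node 0 (S = 150): V_0 = e^(−0.05)·[0.7826·20.3050 + 0.2174·67.3513] = 29.0418

$29.04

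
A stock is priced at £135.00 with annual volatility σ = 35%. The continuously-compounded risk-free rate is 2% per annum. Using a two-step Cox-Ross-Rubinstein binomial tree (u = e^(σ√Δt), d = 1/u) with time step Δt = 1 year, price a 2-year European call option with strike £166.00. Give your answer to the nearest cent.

£19.84

CRR parameters: u = e^(σ√Δt) = e^(0.35·√1) = 1.4191, d = 1/u = 0.7047
Per-period rate: rΔt = 0.02·1 = 0.02, so R = e^0.02 = 1.0202
Risk-neutral probability p = (e^0.02 − 0.7047)/(1.4191 − 0.7047) = 0.3155/0.7144 = 0.4417
Terminal stock prices: S_uu = 271.9, S_ud = 135, S_dd = 67.04
Terminal payoffs (S − K): max(105.9, 0) = 105.9, max(-31, 0) = 0, max(-98.96, 0) = 0
Node u (S = 191.6): V_u = e^(−0.02)·[0.4417·105.8566 + 0.5583·0.0000] = 45.8269
Node d (S = 95.13): V_d = e^(−0.02)·[0.4417·0.0000 + 0.5583·0.0000] = 0.0000
Node 0 (S = 135): V_0 = e^(−0.02)·[0.4417·45.8269 + 0.5583·0.0000] = 19.8392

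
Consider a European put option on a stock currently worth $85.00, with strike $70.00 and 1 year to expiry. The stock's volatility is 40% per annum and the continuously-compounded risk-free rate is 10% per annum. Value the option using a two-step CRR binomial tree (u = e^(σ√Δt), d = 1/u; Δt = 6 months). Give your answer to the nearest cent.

CRR parameters: u = e^(σ√Δt) = e^(0.4·√0.5) = 1.3269, d = 1/u = 0.7536
Per-period rate: rΔt = 0.1·0.5 = 0.05, so R = e^0.05 = 1.0513
Risk-neutral probability p = (e^0.05 − 0.7536)/(1.3269 − 0.7536) = 0.2976/0.5733 = 0.5192
Terminal stock prices: S_uu = 149.7, S_ud = 85, S_dd = 48.28
Terminal payoffs (K − S): max(-79.66, 0) = 0, max(-15, 0) = 0, max(21.72, 0) = 21.72
Node u (S = 112.8): V_u = e^(−0.05)·[0.5192·0.0000 + 0.4808·0.0000] = 0.0000
Node d (S = 64.06): V_d = e^(−0.05)·[0.5192·0.0000 + 0.4808·21.7225] = 9.9349
Node 0 (S = 85): V_0 = e^(−0.05)·[0.5192·0.0000 + 0.4808·9.9349] = 4.5438

$4.54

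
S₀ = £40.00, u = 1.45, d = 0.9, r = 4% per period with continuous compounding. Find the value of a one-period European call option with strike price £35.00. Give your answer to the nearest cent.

£6.37

Risk-neutral probability p = (e^0.04 − 0.9)/(1.45 − 0.9) = 0.1408/0.5500 = 0.2560
Terminal stock prices: S_u = 58, S_d = 36
Terminal payoffs (S − K): max(23, 0) = 23, max(1, 0) = 1
Node 0 (S = 40): V_0 = e^(−0.04)·[0.2560·23.0000 + 0.7440·1.0000] = 6.3724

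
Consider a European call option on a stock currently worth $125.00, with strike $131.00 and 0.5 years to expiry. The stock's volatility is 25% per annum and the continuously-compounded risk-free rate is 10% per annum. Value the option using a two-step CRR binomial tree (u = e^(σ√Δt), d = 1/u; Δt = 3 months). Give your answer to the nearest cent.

$9.11

CRR parameters: u = e^(σ√Δt) = e^(0.25·√0.25) = 1.1331, d = 1/u = 0.8825
Per-period rate: rΔt = 0.1·0.25 = 0.025, so R = e^0.025 = 1.0253
Risk-neutral probability p = (e^0.025 − 0.8825)/(1.1331 − 0.8825) = 0.1428/0.2507 = 0.5698
Terminal stock prices: S_uu = 160.5, S_ud = 125, S_dd = 97.35
Terminal payoffs (S − K): max(29.5, 0) = 29.5, max(-6, 0) = 0, max(-33.65, 0) = 0
Node u (S = 141.6): V_u = e^(−0.025)·[0.5698·29.5032 + 0.4302·0.0000] = 16.3955
Node d (S = 110.3): V_d = e^(−0.025)·[0.5698·0.0000 + 0.4302·0.0000] = 0.0000
Node 0 (S = 125): V_0 = e^(−0.025)·[0.5698·16.3955 + 0.4302·0.0000] = 9.1113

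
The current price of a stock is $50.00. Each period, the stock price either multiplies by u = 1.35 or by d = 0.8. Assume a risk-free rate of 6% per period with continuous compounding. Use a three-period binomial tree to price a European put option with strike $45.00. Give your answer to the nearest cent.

$2.92

Risk-neutral probability p = (e^0.06 − 0.8)/(1.35 − 0.8) = 0.2618/0.5500 = 0.4761
Terminal stock prices: S_uuu = 123, S_uud = 72.9, S_udd = 43.2, S_ddd = 25.6
Terminal payoffs (K − S): max(-78.02, 0) = 0, max(-27.9, 0) = 0, max(1.8, 0) = 1.8, max(19.4, 0) = 19.4
Node uu (S = 91.13): V_uu = e^(−0.06)·[0.4761·0.0000 + 0.5239·0.0000] = 0.0000
Node ud (S = 54): V_ud = e^(−0.06)·[0.4761·0.0000 + 0.5239·1.8000] = 0.8882
Node dd (S = 32): V_dd = e^(−0.06)·[0.4761·1.8000 + 0.5239·19.4000] = 10.3794
Node u (S = 67.5): V_u = e^(−0.06)·[0.4761·0.0000 + 0.5239·0.8882] = 0.4382
Node d (S = 40): V_d = e^(−0.06)·[0.4761·0.8882 + 0.5239·10.3794] = 5.5196
Node 0 (S = 50): V_0 = e^(−0.06)·[0.4761·0.4382 + 0.5239·5.5196] = 2.9200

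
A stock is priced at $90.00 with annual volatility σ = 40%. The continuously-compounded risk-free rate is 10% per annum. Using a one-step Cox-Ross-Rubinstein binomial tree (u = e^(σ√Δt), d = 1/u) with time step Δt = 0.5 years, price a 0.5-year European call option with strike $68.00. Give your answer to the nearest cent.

CRR parameters: u = e^(σ√Δt) = e^(0.4·√0.5) = 1.3269, d = 1/u = 0.7536
Per-period rate: rΔt = 0.1·0.5 = 0.05, so R = e^0.05 = 1.0513
Risk-neutral probability p = (e^0.05 − 0.7536)/(1.3269 − 0.7536) = 0.2976/0.5733 = 0.5192
Terminal stock prices: S_u = 119.4, S_d = 67.83
Terminal payoffs (S − K): max(51.42, 0) = 51.42, max(-0.1726, 0) = 0
Node 0 (S = 90): V_0 = e^(−0.05)·[0.5192·51.4207 + 0.4808·0.0000] = 25.3953

$25.40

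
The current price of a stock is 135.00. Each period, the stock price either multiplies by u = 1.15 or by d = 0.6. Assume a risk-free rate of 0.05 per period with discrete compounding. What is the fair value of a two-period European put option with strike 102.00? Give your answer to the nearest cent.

Risk-neutral probability p = (1 + 0.05 − 0.6)/(1.15 − 0.6) = 0.4500/0.5500 = 0.8182
Terminal stock prices: S_uu = 178.5, S_ud = 93.15, S_dd = 48.6
Terminal payoffs (K − S): max(-76.54, 0) = 0, max(8.85, 0) = 8.85, max(53.4, 0) = 53.4
Node u (S = 155.2): V_u = 1/1.05·[0.8182·0.0000 + 0.1818·8.8500] = 1.5325
Node d (S = 81): V_d = 1/1.05·[0.8182·8.8500 + 0.1818·53.4000] = 16.1429
Node 0 (S = 135): V_0 = 1/1.05·[0.8182·1.5325 + 0.1818·16.1429] = 3.9894

3.99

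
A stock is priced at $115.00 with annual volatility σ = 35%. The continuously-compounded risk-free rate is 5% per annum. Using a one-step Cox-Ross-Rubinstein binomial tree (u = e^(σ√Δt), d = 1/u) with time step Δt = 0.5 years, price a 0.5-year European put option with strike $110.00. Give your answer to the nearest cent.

CRR parameters: u = e^(σ√Δt) = e^(0.35·√0.5) = 1.2808, d = 1/u = 0.7808
Per-period rate: rΔt = 0.05·0.5 = 0.025, so R = e^0.025 = 1.0253
Risk-neutral probability p = (e^0.025 − 0.7808)/(1.2808 − 0.7808) = 0.2446/0.5000 = 0.4891
Terminal stock prices: S_u = 147.3, S_d = 89.79
Terminal payoffs (K − S): max(-37.29, 0) = 0, max(20.21, 0) = 20.21
Node 0 (S = 115): V_0 = e^(−0.025)·[0.4891·0.0000 + 0.5109·20.2126] = 10.0723

$10.07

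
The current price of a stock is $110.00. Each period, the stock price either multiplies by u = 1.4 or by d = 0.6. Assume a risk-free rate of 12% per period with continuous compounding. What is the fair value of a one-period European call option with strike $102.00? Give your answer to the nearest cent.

Risk-neutral probability p = (e^0.12 − 0.6)/(1.4 − 0.6) = 0.5275/0.8000 = 0.6594
Terminal stock prices: S_u = 154, S_d = 66
Terminal payoffs (S − K): max(52, 0) = 52, max(-36, 0) = 0
Node 0 (S = 110): V_0 = e^(−0.12)·[0.6594·52.0000 + 0.3406·0.0000] = 30.4101

$30.41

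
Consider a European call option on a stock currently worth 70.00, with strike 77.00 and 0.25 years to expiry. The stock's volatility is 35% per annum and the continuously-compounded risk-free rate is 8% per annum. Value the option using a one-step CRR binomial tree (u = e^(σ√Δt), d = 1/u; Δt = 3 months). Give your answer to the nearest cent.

3.22

CRR parameters: u = e^(σ√Δt) = e^(0.35·√0.25) = 1.1912, d = 1/u = 0.8395
Per-period rate: rΔt = 0.08·0.25 = 0.02, so R = e^0.02 = 1.0202
Risk-neutral probability p = (e^0.02 − 0.8395)/(1.1912 − 0.8395) = 0.1807/0.3518 = 0.5138
Terminal stock prices: S_u = 83.39, S_d = 58.76
Terminal payoffs (S − K): max(6.387, 0) = 6.387, max(-18.24, 0) = 0
Node 0 (S = 70): V_0 = e^(−0.02)·[0.5138·6.3872 + 0.4862·0.0000] = 3.2167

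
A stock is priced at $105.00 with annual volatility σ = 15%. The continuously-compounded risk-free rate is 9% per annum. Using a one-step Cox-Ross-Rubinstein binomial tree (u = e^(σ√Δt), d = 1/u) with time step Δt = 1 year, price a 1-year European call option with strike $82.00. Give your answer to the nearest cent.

$30.06

CRR parameters: u = e^(σ√Δt) = e^(0.15·√1) = 1.1618, d = 1/u = 0.8607
Per-period rate: rΔt = 0.09·1 = 0.09, so R = e^0.09 = 1.0942
Risk-neutral probability p = (e^0.09 − 0.8607)/(1.1618 − 0.8607) = 0.2335/0.3011 = 0.7753
Terminal stock prices: S_u = 122, S_d = 90.37
Terminal payoffs (S − K): max(39.99, 0) = 39.99, max(8.374, 0) = 8.374
Node 0 (S = 105): V_0 = e^(−0.09)·[0.7753·39.9926 + 0.2247·8.3743] = 30.0576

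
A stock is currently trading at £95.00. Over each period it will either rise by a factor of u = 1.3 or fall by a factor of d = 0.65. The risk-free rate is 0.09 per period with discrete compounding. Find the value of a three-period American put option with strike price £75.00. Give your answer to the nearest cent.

£5.55

Risk-neutral probability p = (1 + 0.09 − 0.65)/(1.3 − 0.65) = 0.4400/0.6500 = 0.6769
Terminal stock prices: S_uuu = 208.7, S_uud = 104.4, S_udd = 52.18, S_ddd = 26.09
Terminal payoffs (K − S): max(-133.7, 0) = 0, max(-29.36, 0) = 0, max(22.82, 0) = 22.82, max(48.91, 0) = 48.91
Node uu (S = 160.6): continuation = 1/1.09·[0.6769·0.0000 + 0.3231·0.0000] = 0.0000; exercise value = 0.0000 ≤ continuation, so V_uu = 0.0000
Node ud (S = 80.28): continuation = 1/1.09·[0.6769·0.0000 + 0.3231·22.8212] = 6.7642; exercise value = 0.0000 ≤ continuation, so V_ud = 6.7642
Node dd (S = 40.14): continuation = 1/1.09·[0.6769·22.8212 + 0.3231·48.9106] = 28.6698; exercise value = 34.8625 > continuation, so V_dd = 34.8625 (exercise)
Node u (S = 123.5): continuation = 1/1.09·[0.6769·0.0000 + 0.3231·6.7642] = 2.0049; exercise value = 0.0000 ≤ continuation, so V_u = 2.0049
Node d (S = 61.75): continuation = 1/1.09·[0.6769·6.7642 + 0.3231·34.8625] = 14.5341; exercise value = 13.2500 ≤ continuation, so V_d = 14.5341
Node 0 (S = 95): continuation = 1/1.09·[0.6769·2.0049 + 0.3231·14.5341] = 5.5530; exercise value = 0.0000 ≤ continuation, so V_0 = 5.5530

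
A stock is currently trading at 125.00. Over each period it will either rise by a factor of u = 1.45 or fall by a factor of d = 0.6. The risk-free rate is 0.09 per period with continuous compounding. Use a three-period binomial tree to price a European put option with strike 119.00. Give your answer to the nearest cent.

17.69

Risk-neutral probability p = (e^0.09 − 0.6)/(1.45 − 0.6) = 0.4942/0.8500 = 0.5814
Terminal stock prices: S_uuu = 381.1, S_uud = 157.7, S_udd = 65.25, S_ddd = 27
Terminal payoffs (K − S): max(-262.1, 0) = 0, max(-38.69, 0) = 0, max(53.75, 0) = 53.75, max(92, 0) = 92
Node uu (S = 262.8): V_uu = e^(−0.09)·[0.5814·0.0000 + 0.4186·0.0000] = 0.0000
Node ud (S = 108.8): V_ud = e^(−0.09)·[0.5814·0.0000 + 0.4186·53.7500] = 20.5641
Node dd (S = 45): V_dd = e^(−0.09)·[0.5814·53.7500 + 0.4186·92.0000] = 63.7578
Node u (S = 181.2): V_u = e^(−0.09)·[0.5814·0.0000 + 0.4186·20.5641] = 7.8676
Node d (S = 75): V_d = e^(−0.09)·[0.5814·20.5641 + 0.4186·63.7578] = 35.3196
Node 0 (S = 125): V_0 = e^(−0.09)·[0.5814·7.8676 + 0.4186·35.3196] = 17.6933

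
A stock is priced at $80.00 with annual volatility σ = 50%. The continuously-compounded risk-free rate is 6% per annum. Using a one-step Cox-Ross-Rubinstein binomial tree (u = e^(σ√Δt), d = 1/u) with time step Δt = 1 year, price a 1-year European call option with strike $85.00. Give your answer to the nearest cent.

$19.30

CRR parameters: u = e^(σ√Δt) = e^(0.5·√1) = 1.6487, d = 1/u = 0.6065
Per-period rate: rΔt = 0.06·1 = 0.06, so R = e^0.06 = 1.0618
Risk-neutral probability p = (e^0.06 − 0.6065)/(1.6487 − 0.6065) = 0.4553/1.0422 = 0.4369
Terminal stock prices: S_u = 131.9, S_d = 48.52
Terminal payoffs (S − K): max(46.9, 0) = 46.9, max(-36.48, 0) = 0
Node 0 (S = 80): V_0 = e^(−0.06)·[0.4369·46.8977 + 0.5631·0.0000] = 19.2952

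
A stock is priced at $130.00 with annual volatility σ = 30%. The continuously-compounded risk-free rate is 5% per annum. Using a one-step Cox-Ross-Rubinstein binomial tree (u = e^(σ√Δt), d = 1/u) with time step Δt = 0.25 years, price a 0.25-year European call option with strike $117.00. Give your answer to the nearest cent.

CRR parameters: u = e^(σ√Δt) = e^(0.3·√0.25) = 1.1618, d = 1/u = 0.8607
Per-period rate: rΔt = 0.05·0.25 = 0.0125, so R = e^0.0125 = 1.0126
Risk-neutral probability p = (e^0.0125 − 0.8607)/(1.1618 − 0.8607) = 0.1519/0.3011 = 0.5043
Terminal stock prices: S_u = 151, S_d = 111.9
Terminal payoffs (S − K): max(34.04, 0) = 34.04, max(-5.108, 0) = 0
Node 0 (S = 130): V_0 = e^(−0.0125)·[0.5043·34.0385 + 0.4957·0.0000] = 16.9538

$16.95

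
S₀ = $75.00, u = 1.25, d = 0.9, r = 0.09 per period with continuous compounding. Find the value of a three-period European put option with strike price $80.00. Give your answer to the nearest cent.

$2.73

Risk-neutral probability p = (e^0.09 − 0.9)/(1.25 − 0.9) = 0.1942/0.3500 = 0.5548
Terminal stock prices: S_uuu = 146.5, S_uud = 105.5, S_udd = 75.94, S_ddd = 54.68
Terminal payoffs (K − S): max(-66.48, 0) = 0, max(-25.47, 0) = 0, max(4.062, 0) = 4.062, max(25.32, 0) = 25.32
Node uu (S = 117.2): V_uu = e^(−0.09)·[0.5548·0.0000 + 0.4452·0.0000] = 0.0000
Node ud (S = 84.38): V_ud = e^(−0.09)·[0.5548·0.0000 + 0.4452·4.0625] = 1.6530
Node dd (S = 60.75): V_dd = e^(−0.09)·[0.5548·4.0625 + 0.4452·25.3250] = 12.3645
Node u (S = 93.75): V_u = e^(−0.09)·[0.5548·0.0000 + 0.4452·1.6530] = 0.6726
Node d (S = 67.5): V_d = e^(−0.09)·[0.5548·1.6530 + 0.4452·12.3645] = 5.8692
Node 0 (S = 75): V_0 = e^(−0.09)·[0.5548·0.6726 + 0.4452·5.8692] = 2.7292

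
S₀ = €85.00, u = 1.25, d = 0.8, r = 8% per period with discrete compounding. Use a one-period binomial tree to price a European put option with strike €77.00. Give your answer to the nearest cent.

€3.15

Risk-neutral probability p = (1 + 0.08 − 0.8)/(1.25 − 0.8) = 0.2800/0.4500 = 0.6222
Terminal stock prices: S_u = 106.2, S_d = 68
Terminal payoffs (K − S): max(-29.25, 0) = 0, max(9, 0) = 9
Node 0 (S = 85): V_0 = 1/1.08·[0.6222·0.0000 + 0.3778·9.0000] = 3.1481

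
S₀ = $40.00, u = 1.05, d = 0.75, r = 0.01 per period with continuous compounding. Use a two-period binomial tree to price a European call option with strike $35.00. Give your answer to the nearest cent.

Risk-neutral probability p = (e^0.01 − 0.75)/(1.05 − 0.75) = 0.2601/0.3000 = 0.8668
Terminal stock prices: S_uu = 44.1, S_ud = 31.5, S_dd = 22.5
Terminal payoffs (S − K): max(9.1, 0) = 9.1, max(-3.5, 0) = 0, max(-12.5, 0) = 0
Node u (S = 42): V_u = e^(−0.01)·[0.8668·9.1000 + 0.1332·0.0000] = 7.8097
Node d (S = 30): V_d = e^(−0.01)·[0.8668·0.0000 + 0.1332·0.0000] = 0.0000
Node 0 (S = 40): V_0 = e^(−0.01)·[0.8668·7.8097 + 0.1332·0.0000] = 6.7024

$6.70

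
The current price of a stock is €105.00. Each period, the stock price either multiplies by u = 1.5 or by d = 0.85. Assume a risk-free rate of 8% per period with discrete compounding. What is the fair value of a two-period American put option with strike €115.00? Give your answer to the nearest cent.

Risk-neutral probability p = (1 + 0.08 − 0.85)/(1.5 − 0.85) = 0.2300/0.6500 = 0.3538
Terminal stock prices: S_uu = 236.2, S_ud = 133.9, S_dd = 75.86
Terminal payoffs (K − S): max(-121.2, 0) = 0, max(-18.88, 0) = 0, max(39.14, 0) = 39.14
Node u (S = 157.5): continuation = 1/1.08·[0.3538·0.0000 + 0.6462·0.0000] = 0.0000; exercise value = 0.0000 ≤ continuation, so V_u = 0.0000
Node d (S = 89.25): continuation = 1/1.08·[0.3538·0.0000 + 0.6462·39.1375] = 23.4156; exercise value = 25.7500 > continuation, so V_d = 25.7500 (exercise)
Node 0 (S = 105): continuation = 1/1.08·[0.3538·0.0000 + 0.6462·25.7500] = 15.4060; exercise value = 10.0000 ≤ continuation, so V_0 = 15.4060

€15.41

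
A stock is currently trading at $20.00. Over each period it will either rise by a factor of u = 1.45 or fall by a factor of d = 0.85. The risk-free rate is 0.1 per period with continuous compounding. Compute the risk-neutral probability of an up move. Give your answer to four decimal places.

p = 0.4253

Risk-neutral probability p = (e^0.1 − 0.85)/(1.45 − 0.85) = 0.2552/0.6000 = 0.4253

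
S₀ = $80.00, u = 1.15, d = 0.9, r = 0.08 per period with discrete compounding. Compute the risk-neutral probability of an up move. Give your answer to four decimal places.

p = 0.7200

Risk-neutral probability p = (1 + 0.08 − 0.9)/(1.15 − 0.9) = 0.1800/0.2500 = 0.7200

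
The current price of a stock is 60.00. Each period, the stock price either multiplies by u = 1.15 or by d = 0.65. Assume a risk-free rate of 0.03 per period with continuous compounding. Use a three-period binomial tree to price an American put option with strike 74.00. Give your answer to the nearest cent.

Risk-neutral probability p = (e^0.03 − 0.65)/(1.15 − 0.65) = 0.3805/0.5000 = 0.7609
Terminal stock prices: S_uuu = 91.25, S_uud = 51.58, S_udd = 29.15, S_ddd = 16.48
Terminal payoffs (K − S): max(-17.25, 0) = 0, max(22.42, 0) = 22.42, max(44.85, 0) = 44.85, max(57.52, 0) = 57.52
Node uu (S = 79.35): continuation = e^(−0.03)·[0.7609·0.0000 + 0.2391·22.4225] = 5.2026; exercise value = 0.0000 ≤ continuation, so V_uu = 5.2026
Node ud (S = 44.85): continuation = e^(−0.03)·[0.7609·22.4225 + 0.2391·44.8475] = 26.9630; exercise value = 29.1500 > continuation, so V_ud = 29.1500 (exercise)
Node dd (S = 25.35): continuation = e^(−0.03)·[0.7609·44.8475 + 0.2391·57.5225] = 46.4630; exercise value = 48.6500 > continuation, so V_dd = 48.6500 (exercise)
Node u (S = 69): continuation = e^(−0.03)·[0.7609·5.2026 + 0.2391·29.1500] = 10.6052; exercise value = 5.0000 ≤ continuation, so V_u = 10.6052
Node d (S = 39): continuation = e^(−0.03)·[0.7609·29.1500 + 0.2391·48.6500] = 32.8130; exercise value = 35.0000 > continuation, so V_d = 35.0000 (exercise)
Node 0 (S = 60): continuation = e^(−0.03)·[0.7609·10.6052 + 0.2391·35.0000] = 15.9520; exercise value = 14.0000 ≤ continuation, so V_0 = 15.9520

15.95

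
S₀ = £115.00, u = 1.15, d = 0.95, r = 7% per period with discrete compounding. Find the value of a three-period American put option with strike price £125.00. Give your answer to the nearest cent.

£10.00

Risk-neutral probability p = (1 + 0.07 − 0.95)/(1.15 − 0.95) = 0.1200/0.2000 = 0.6000
Terminal stock prices: S_uuu = 174.9, S_uud = 144.5, S_udd = 119.4, S_ddd = 98.6
Terminal payoffs (K − S): max(-49.9, 0) = 0, max(-19.48, 0) = 0, max(5.644, 0) = 5.644, max(26.4, 0) = 26.4
Node uu (S = 152.1): continuation = 1/1.07·[0.6000·0.0000 + 0.4000·0.0000] = 0.0000; exercise value = 0.0000 ≤ continuation, so V_uu = 0.0000
Node ud (S = 125.6): continuation = 1/1.07·[0.6000·0.0000 + 0.4000·5.6444] = 2.1100; exercise value = 0.0000 ≤ continuation, so V_ud = 2.1100
Node dd (S = 103.8): continuation = 1/1.07·[0.6000·5.6444 + 0.4000·26.4019] = 13.0349; exercise value = 21.2125 > continuation, so V_dd = 21.2125 (exercise)
Node u (S = 132.2): continuation = 1/1.07·[0.6000·0.0000 + 0.4000·2.1100] = 0.7888; exercise value = 0.0000 ≤ continuation, so V_u = 0.7888
Node d (S = 109.2): continuation = 1/1.07·[0.6000·2.1100 + 0.4000·21.2125] = 9.1131; exercise value = 15.7500 > continuation, so V_d = 15.7500 (exercise)
Node 0 (S = 115): continuation = 1/1.07·[0.6000·0.7888 + 0.4000·15.7500] = 6.3302; exercise value = 10.0000 > continuation, so V_0 = 10.0000 (exercise)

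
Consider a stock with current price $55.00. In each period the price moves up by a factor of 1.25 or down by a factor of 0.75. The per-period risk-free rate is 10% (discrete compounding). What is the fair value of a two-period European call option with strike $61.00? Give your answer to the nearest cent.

Risk-neutral probability p = (1 + 0.1 − 0.75)/(1.25 − 0.75) = 0.3500/0.5000 = 0.7000
Terminal stock prices: S_uu = 85.94, S_ud = 51.56, S_dd = 30.94
Terminal payoffs (S − K): max(24.94, 0) = 24.94, max(-9.438, 0) = 0, max(-30.06, 0) = 0
Node u (S = 68.75): V_u = 1/1.1·[0.7000·24.9375 + 0.3000·0.0000] = 15.8693
Node d (S = 41.25): V_d = 1/1.1·[0.7000·0.0000 + 0.3000·0.0000] = 0.0000
Node 0 (S = 55): V_0 = 1/1.1·[0.7000·15.8693 + 0.3000·0.0000] = 10.0987

$10.10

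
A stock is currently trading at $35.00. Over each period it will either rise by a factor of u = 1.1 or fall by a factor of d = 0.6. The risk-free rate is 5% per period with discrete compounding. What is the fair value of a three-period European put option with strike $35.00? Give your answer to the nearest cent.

$2.53

Risk-neutral probability p = (1 + 0.05 − 0.6)/(1.1 − 0.6) = 0.4500/0.5000 = 0.9000
Terminal stock prices: S_uuu = 46.59, S_uud = 25.41, S_udd = 13.86, S_ddd = 7.56
Terminal payoffs (K − S): max(-11.59, 0) = 0, max(9.59, 0) = 9.59, max(21.14, 0) = 21.14, max(27.44, 0) = 27.44
Node uu (S = 42.35): V_uu = 1/1.05·[0.9000·0.0000 + 0.1000·9.5900] = 0.9133
Node ud (S = 23.1): V_ud = 1/1.05·[0.9000·9.5900 + 0.1000·21.1400] = 10.2333
Node dd (S = 12.6): V_dd = 1/1.05·[0.9000·21.1400 + 0.1000·27.4400] = 20.7333
Node u (S = 38.5): V_u = 1/1.05·[0.9000·0.9133 + 0.1000·10.2333] = 1.7575
Node d (S = 21): V_d = 1/1.05·[0.9000·10.2333 + 0.1000·20.7333] = 10.7460
Node 0 (S = 35): V_0 = 1/1.05·[0.9000·1.7575 + 0.1000·10.7460] = 2.5298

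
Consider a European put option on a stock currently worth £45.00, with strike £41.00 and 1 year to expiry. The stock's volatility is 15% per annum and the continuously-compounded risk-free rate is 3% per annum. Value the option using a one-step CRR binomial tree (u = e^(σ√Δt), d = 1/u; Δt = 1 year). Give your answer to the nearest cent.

CRR parameters: u = e^(σ√Δt) = e^(0.15·√1) = 1.1618, d = 1/u = 0.8607
Per-period rate: rΔt = 0.03·1 = 0.03, so R = e^0.03 = 1.0305
Risk-neutral probability p = (e^0.03 − 0.8607)/(1.1618 − 0.8607) = 0.1697/0.3011 = 0.5637
Terminal stock prices: S_u = 52.28, S_d = 38.73
Terminal payoffs (K − S): max(-11.28, 0) = 0, max(2.268, 0) = 2.268
Node 0 (S = 45): V_0 = e^(−0.03)·[0.5637·0.0000 + 0.4363·2.2681] = 0.9603

£0.96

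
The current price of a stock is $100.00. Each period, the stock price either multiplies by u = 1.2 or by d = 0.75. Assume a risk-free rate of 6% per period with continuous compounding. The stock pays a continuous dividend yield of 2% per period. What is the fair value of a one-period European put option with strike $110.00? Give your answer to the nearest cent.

Per-period risk-free factor R = e^0.06 = 1.0618; dividend-adjusted growth = e^(0.06−0.02) = 1.0408.
Risk-neutral probability p = (1.0408 − 0.75)/(1.2 − 0.75) = 0.2908/0.4500 = 0.6462
Terminal stock prices: S_u = 120, S_d = 75
Terminal payoffs (K − S): max(-10, 0) = 0, max(35, 0) = 35
Node 0 (S = 100): V_0 = e^(−0.06)·[0.6462·0.0000 + 0.3538·35.0000] = 11.6603

$11.66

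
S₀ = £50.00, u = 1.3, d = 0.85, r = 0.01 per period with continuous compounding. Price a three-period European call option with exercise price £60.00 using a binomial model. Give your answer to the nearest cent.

£4.98

Risk-neutral probability p = (e^0.01 − 0.85)/(1.3 − 0.85) = 0.1601/0.4500 = 0.3557
Terminal stock prices: S_uuu = 109.9, S_uud = 71.83, S_udd = 46.96, S_ddd = 30.71
Terminal payoffs (S − K): max(49.85, 0) = 49.85, max(11.83, 0) = 11.83, max(-13.04, 0) = 0, max(-29.29, 0) = 0
Node uu (S = 84.5): V_uu = e^(−0.01)·[0.3557·49.8500 + 0.6443·11.8250] = 25.0970
Node ud (S = 55.25): V_ud = e^(−0.01)·[0.3557·11.8250 + 0.6443·0.0000] = 4.1639
Node dd (S = 36.12): V_dd = e^(−0.01)·[0.3557·0.0000 + 0.6443·0.0000] = 0.0000
Node u (S = 65): V_u = e^(−0.01)·[0.3557·25.0970 + 0.6443·4.1639] = 11.4936
Node d (S = 42.5): V_d = e^(−0.01)·[0.3557·4.1639 + 0.6443·0.0000] = 1.4662
Node 0 (S = 50): V_0 = e^(−0.01)·[0.3557·11.4936 + 0.6443·1.4662] = 4.9826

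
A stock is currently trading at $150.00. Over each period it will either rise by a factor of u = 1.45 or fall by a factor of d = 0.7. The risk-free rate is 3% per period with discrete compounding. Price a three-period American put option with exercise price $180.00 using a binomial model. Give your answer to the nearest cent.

$50.05

Risk-neutral probability p = (1 + 0.03 − 0.7)/(1.45 − 0.7) = 0.3300/0.7500 = 0.4400
Terminal stock prices: S_uuu = 457.3, S_uud = 220.8, S_udd = 106.6, S_ddd = 51.45
Terminal payoffs (K − S): max(-277.3, 0) = 0, max(-40.76, 0) = 0, max(73.43, 0) = 73.43, max(128.6, 0) = 128.6
Node uu (S = 315.4): continuation = 1/1.03·[0.4400·0.0000 + 0.5600·0.0000] = 0.0000; exercise value = 0.0000 ≤ continuation, so V_uu = 0.0000
Node ud (S = 152.2): continuation = 1/1.03·[0.4400·0.0000 + 0.5600·73.4250] = 39.9204; exercise value = 27.7500 ≤ continuation, so V_ud = 39.9204
Node dd (S = 73.5): continuation = 1/1.03·[0.4400·73.4250 + 0.5600·128.5500] = 101.2573; exercise value = 106.5000 > continuation, so V_dd = 106.5000 (exercise)
Node u (S = 217.5): continuation = 1/1.03·[0.4400·0.0000 + 0.5600·39.9204] = 21.7043; exercise value = 0.0000 ≤ continuation, so V_u = 21.7043
Node d (S = 105): continuation = 1/1.03·[0.4400·39.9204 + 0.5600·106.5000] = 74.9563; exercise value = 75.0000 > continuation, so V_d = 75.0000 (exercise)
Node 0 (S = 150): continuation = 1/1.03·[0.4400·21.7043 + 0.5600·75.0000] = 50.0484; exercise value = 30.0000 ≤ continuation, so V_0 = 50.0484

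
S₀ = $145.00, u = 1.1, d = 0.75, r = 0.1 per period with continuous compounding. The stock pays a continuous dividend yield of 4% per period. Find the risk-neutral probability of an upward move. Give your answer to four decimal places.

Per-period risk-free factor R = e^0.1 = 1.1052; dividend-adjusted growth = e^(0.1−0.04) = 1.0618.
Risk-neutral probability p = (1.0618 − 0.75)/(1.1 − 0.75) = 0.3118/0.3500 = 0.8910

p = 0.8910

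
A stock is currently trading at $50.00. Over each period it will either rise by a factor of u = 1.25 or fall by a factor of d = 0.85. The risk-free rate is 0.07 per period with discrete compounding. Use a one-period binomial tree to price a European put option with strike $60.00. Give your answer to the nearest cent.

Risk-neutral probability p = (1 + 0.07 − 0.85)/(1.25 − 0.85) = 0.2200/0.4000 = 0.5500
Terminal stock prices: S_u = 62.5, S_d = 42.5
Terminal payoffs (K − S): max(-2.5, 0) = 0, max(17.5, 0) = 17.5
Node 0 (S = 50): V_0 = 1/1.07·[0.5500·0.0000 + 0.4500·17.5000] = 7.3598

$7.36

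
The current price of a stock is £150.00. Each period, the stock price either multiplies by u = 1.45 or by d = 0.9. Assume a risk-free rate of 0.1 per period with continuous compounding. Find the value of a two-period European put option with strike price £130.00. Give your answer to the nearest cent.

£2.74

Risk-neutral probability p = (e^0.1 − 0.9)/(1.45 − 0.9) = 0.2052/0.5500 = 0.3730
Terminal stock prices: S_uu = 315.4, S_ud = 195.8, S_dd = 121.5
Terminal payoffs (K − S): max(-185.4, 0) = 0, max(-65.75, 0) = 0, max(8.5, 0) = 8.5
Node u (S = 217.5): V_u = e^(−0.1)·[0.3730·0.0000 + 0.6270·0.0000] = 0.0000
Node d (S = 135): V_d = e^(−0.1)·[0.3730·0.0000 + 0.6270·8.5000] = 4.8220
Node 0 (S = 150): V_0 = e^(−0.1)·[0.3730·0.0000 + 0.6270·4.8220] = 2.7355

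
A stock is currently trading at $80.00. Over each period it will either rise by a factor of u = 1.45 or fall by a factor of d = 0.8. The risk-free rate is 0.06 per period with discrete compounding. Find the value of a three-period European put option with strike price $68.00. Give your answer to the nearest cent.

$4.90

Risk-neutral probability p = (1 + 0.06 − 0.8)/(1.45 − 0.8) = 0.2600/0.6500 = 0.4000
Terminal stock prices: S_uuu = 243.9, S_uud = 134.6, S_udd = 74.24, S_ddd = 40.96
Terminal payoffs (K − S): max(-175.9, 0) = 0, max(-66.56, 0) = 0, max(-6.24, 0) = 0, max(27.04, 0) = 27.04
Node uu (S = 168.2): V_uu = 1/1.06·[0.4000·0.0000 + 0.6000·0.0000] = 0.0000
Node ud (S = 92.8): V_ud = 1/1.06·[0.4000·0.0000 + 0.6000·0.0000] = 0.0000
Node dd (S = 51.2): V_dd = 1/1.06·[0.4000·0.0000 + 0.6000·27.0400] = 15.3057
Node u (S = 116): V_u = 1/1.06·[0.4000·0.0000 + 0.6000·0.0000] = 0.0000
Node d (S = 64): V_d = 1/1.06·[0.4000·0.0000 + 0.6000·15.3057] = 8.6636
Node 0 (S = 80): V_0 = 1/1.06·[0.4000·0.0000 + 0.6000·8.6636] = 4.9039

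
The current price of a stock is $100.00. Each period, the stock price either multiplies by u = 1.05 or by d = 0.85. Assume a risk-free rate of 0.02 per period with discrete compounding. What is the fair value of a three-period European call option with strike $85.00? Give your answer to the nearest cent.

Risk-neutral probability p = (1 + 0.02 − 0.85)/(1.05 − 0.85) = 0.1700/0.2000 = 0.8500
Terminal stock prices: S_uuu = 115.8, S_uud = 93.71, S_udd = 75.86, S_ddd = 61.41
Terminal payoffs (S − K): max(30.76, 0) = 30.76, max(8.712, 0) = 8.712, max(-9.138, 0) = 0, max(-23.59, 0) = 0
Node uu (S = 110.2): V_uu = 1/1.02·[0.8500·30.7625 + 0.1500·8.7125] = 26.9167
Node ud (S = 89.25): V_ud = 1/1.02·[0.8500·8.7125 + 0.1500·0.0000] = 7.2604
Node dd (S = 72.25): V_dd = 1/1.02·[0.8500·0.0000 + 0.1500·0.0000] = 0.0000
Node u (S = 105): V_u = 1/1.02·[0.8500·26.9167 + 0.1500·7.2604] = 23.4983
Node d (S = 85): V_d = 1/1.02·[0.8500·7.2604 + 0.1500·0.0000] = 6.0503
Node 0 (S = 100): V_0 = 1/1.02·[0.8500·23.4983 + 0.1500·6.0503] = 20.4716

$20.47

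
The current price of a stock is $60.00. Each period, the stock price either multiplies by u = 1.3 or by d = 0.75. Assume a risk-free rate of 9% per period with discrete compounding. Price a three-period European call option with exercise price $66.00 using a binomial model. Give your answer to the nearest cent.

Risk-neutral probability p = (1 + 0.09 − 0.75)/(1.3 − 0.75) = 0.3400/0.5500 = 0.6182
Terminal stock prices: S_uuu = 131.8, S_uud = 76.05, S_udd = 43.88, S_ddd = 25.31
Terminal payoffs (S − K): max(65.82, 0) = 65.82, max(10.05, 0) = 10.05, max(-22.12, 0) = 0, max(-40.69, 0) = 0
Node uu (S = 101.4): V_uu = 1/1.09·[0.6182·65.8200 + 0.3818·10.0500] = 40.8495
Node ud (S = 58.5): V_ud = 1/1.09·[0.6182·10.0500 + 0.3818·0.0000] = 5.6997
Node dd (S = 33.75): V_dd = 1/1.09·[0.6182·0.0000 + 0.3818·0.0000] = 0.0000
Node u (S = 78): V_u = 1/1.09·[0.6182·40.8495 + 0.3818·5.6997] = 25.1640
Node d (S = 45): V_d = 1/1.09·[0.6182·5.6997 + 0.3818·0.0000] = 3.2326
Node 0 (S = 60): V_0 = 1/1.09·[0.6182·25.1640 + 0.3818·3.2326] = 15.4038

$15.40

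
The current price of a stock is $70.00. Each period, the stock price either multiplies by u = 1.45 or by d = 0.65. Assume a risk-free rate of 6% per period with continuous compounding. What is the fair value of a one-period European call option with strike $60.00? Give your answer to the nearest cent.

Risk-neutral probability p = (e^0.06 − 0.65)/(1.45 − 0.65) = 0.4118/0.8000 = 0.5148
Terminal stock prices: S_u = 101.5, S_d = 45.5
Terminal payoffs (S − K): max(41.5, 0) = 41.5, max(-14.5, 0) = 0
Node 0 (S = 70): V_0 = e^(−0.06)·[0.5148·41.5000 + 0.4852·0.0000] = 20.1199

$20.12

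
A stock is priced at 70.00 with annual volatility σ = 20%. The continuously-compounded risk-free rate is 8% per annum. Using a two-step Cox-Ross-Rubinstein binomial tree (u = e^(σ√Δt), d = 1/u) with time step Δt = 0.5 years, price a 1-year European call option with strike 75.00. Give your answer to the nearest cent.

6.11

CRR parameters: u = e^(σ√Δt) = e^(0.2·√0.5) = 1.1519, d = 1/u = 0.8681
Per-period rate: rΔt = 0.08·0.5 = 0.04, so R = e^0.04 = 1.0408
Risk-neutral probability p = (e^0.04 − 0.8681)/(1.1519 − 0.8681) = 0.1727/0.2838 = 0.6085
Terminal stock prices: S_uu = 92.88, S_ud = 70, S_dd = 52.75
Terminal payoffs (S − K): max(17.88, 0) = 17.88, max(-5, 0) = 0, max(-22.25, 0) = 0
Node u (S = 80.63): V_u = e^(−0.04)·[0.6085·17.8828 + 0.3915·0.0000] = 10.4552
Node d (S = 60.77): V_d = e^(−0.04)·[0.6085·0.0000 + 0.3915·0.0000] = 0.0000
Node 0 (S = 70): V_0 = e^(−0.04)·[0.6085·10.4552 + 0.3915·0.0000] = 6.1126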